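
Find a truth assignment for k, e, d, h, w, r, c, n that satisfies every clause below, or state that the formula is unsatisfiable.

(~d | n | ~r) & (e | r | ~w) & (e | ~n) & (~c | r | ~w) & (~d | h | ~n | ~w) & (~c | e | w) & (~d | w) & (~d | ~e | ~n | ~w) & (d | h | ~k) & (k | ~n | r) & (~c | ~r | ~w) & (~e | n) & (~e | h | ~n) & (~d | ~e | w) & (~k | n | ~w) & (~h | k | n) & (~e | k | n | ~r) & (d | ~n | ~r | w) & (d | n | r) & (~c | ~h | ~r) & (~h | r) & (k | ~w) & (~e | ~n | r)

k = False; e = False; d = False; h = False; w = False; r = True; c = False; n = False

Set k = False.
  then (k | ~w) forces w = False.
  then (~d | w) forces d = False.
Try e = True:
  (~e | n) forces n = True.
  (k | ~n | r) forces r = True.
  clause (d | ~n | ~r | w) is falsified — backtrack.
So e = False.
  then (e | ~n) forces n = False.
  then (~c | e | w) forces c = False.
  then (~h | k | n) forces h = False.
  then (d | n | r) forces r = True.
All clauses satisfied.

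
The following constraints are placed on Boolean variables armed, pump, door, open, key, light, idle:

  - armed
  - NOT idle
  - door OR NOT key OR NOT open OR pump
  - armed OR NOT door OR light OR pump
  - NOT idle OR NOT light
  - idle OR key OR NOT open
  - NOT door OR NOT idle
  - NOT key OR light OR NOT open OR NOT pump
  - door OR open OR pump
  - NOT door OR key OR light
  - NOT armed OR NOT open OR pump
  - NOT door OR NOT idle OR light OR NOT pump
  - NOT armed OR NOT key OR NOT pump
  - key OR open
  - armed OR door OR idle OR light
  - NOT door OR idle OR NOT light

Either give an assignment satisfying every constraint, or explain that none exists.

armed: True; pump: False; door: True; open: False; key: True; light: False; idle: False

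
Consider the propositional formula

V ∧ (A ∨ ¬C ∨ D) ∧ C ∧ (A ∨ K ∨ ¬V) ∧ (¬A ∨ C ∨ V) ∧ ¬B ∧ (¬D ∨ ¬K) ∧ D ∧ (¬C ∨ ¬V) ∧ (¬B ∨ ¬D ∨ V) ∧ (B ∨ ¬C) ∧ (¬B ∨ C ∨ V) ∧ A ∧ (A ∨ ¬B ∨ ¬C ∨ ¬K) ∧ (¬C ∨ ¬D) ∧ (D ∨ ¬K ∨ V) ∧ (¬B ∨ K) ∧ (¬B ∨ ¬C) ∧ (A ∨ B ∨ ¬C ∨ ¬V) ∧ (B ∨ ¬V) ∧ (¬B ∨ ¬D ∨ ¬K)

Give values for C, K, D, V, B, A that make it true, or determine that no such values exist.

UNSATISFIABLE

Case C = True:
  (V) forces V = True.
  Clause (¬C ∨ ¬V) is falsified — contradiction.
Case C = False:
  Clause (C) is falsified — contradiction.
Both cases fail, so the formula is unsatisfiable.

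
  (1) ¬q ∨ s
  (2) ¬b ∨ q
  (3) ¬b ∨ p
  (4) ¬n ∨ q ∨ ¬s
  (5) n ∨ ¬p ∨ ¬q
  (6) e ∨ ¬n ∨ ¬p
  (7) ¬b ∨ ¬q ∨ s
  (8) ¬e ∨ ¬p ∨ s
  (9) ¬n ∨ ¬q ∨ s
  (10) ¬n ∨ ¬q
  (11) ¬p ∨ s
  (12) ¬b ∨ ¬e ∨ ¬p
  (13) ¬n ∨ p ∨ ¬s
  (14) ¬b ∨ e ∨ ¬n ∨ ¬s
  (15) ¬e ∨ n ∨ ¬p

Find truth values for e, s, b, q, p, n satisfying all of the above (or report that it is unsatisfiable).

e = False; s = False; b = False; q = False; p = False; n = False

Set e = False.
Set s = False.
  then (¬q ∨ s) forces q = False.
  then (¬b ∨ q) forces b = False.
  then (¬p ∨ s) forces p = False.
Set n = False.
All clauses satisfied.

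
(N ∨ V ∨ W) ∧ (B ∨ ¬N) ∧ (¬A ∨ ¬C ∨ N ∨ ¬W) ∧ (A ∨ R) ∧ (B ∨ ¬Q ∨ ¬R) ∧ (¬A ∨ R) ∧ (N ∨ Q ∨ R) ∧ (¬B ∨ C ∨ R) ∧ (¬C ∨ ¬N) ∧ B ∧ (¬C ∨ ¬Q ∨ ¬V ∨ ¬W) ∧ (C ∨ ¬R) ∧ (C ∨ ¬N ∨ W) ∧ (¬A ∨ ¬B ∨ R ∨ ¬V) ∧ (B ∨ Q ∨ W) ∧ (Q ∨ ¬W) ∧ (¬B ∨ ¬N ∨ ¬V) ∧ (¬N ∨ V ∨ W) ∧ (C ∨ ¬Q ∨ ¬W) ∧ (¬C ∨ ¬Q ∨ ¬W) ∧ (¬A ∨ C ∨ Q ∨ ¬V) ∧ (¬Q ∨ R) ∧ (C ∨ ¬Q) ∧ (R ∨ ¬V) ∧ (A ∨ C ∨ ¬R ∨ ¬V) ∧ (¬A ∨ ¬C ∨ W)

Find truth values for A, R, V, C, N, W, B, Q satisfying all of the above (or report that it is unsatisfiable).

Unit clause (B) forces B = True.
Try A = True:
  (¬A ∨ R) forces R = True.
  (C ∨ ¬R) forces C = True.
  (¬C ∨ ¬N) forces N = False.
  (¬A ∨ ¬C ∨ N ∨ ¬W) forces W = False.
  clause (¬A ∨ ¬C ∨ W) is falsified — backtrack.
So A = False.
  then (A ∨ R) forces R = True.
  then (C ∨ ¬R) forces C = True.
  then (¬C ∨ ¬N) forces N = False.
Try V = False:
  (N ∨ V ∨ W) forces W = True.
  (Q ∨ ¬W) forces Q = True.
  clause (¬C ∨ ¬Q ∨ ¬W) is falsified — backtrack.
So V = True.
Try W = True:
  (¬C ∨ ¬Q ∨ ¬V ∨ ¬W) forces Q = False.
  clause (Q ∨ ¬W) is falsified — backtrack.
So W = False.
Set Q = True.
All clauses satisfied.

A = False, R = True, V = True, C = True, N = False, W = False, B = True, Q = True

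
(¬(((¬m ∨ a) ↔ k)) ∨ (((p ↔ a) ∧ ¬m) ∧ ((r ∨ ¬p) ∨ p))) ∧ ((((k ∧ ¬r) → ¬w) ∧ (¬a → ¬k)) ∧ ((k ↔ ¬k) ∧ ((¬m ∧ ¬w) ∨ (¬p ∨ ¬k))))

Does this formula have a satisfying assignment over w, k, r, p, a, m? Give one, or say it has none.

The conjunct k ↔ ¬k is unsatisfiable on its own:
  k=F: evaluates to False.
  k=T: evaluates to False.
So the whole conjunction is unsatisfiable.

Unsatisfiable — no assignment works.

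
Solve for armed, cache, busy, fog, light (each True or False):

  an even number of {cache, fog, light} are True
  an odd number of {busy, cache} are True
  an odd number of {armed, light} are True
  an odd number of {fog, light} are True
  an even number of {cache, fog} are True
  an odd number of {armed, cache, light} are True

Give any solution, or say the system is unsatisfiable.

Unsatisfiable — no assignment works.

Adding constraints 1, 3, 4, 6 mod 2: every variable appears an even number of times on the left, so the left side is 0.
But the right sides sum to 1 (mod 2). 0 ≠ 1 — the system is inconsistent.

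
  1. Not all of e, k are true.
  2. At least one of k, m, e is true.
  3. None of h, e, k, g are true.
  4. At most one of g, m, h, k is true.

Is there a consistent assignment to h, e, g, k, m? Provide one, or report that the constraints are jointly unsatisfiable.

h: False; e: False; g: False; k: False; m: True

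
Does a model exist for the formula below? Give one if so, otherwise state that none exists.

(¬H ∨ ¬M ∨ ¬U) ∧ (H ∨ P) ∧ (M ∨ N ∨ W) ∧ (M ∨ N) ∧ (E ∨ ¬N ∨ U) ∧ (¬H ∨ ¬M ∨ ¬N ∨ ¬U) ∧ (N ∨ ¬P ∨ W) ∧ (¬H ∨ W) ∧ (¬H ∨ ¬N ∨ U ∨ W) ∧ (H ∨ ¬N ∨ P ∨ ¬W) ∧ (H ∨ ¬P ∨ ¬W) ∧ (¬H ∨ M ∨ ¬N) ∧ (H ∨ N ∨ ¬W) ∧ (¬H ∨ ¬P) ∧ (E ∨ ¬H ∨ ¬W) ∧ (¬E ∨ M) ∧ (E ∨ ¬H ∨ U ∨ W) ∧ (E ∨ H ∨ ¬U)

Set E = True.
  then (¬E ∨ M) forces M = True.
Set H = True.
  then (¬H ∨ ¬M ∨ ¬U) forces U = False.
  then (¬H ∨ W) forces W = True.
  then (¬H ∨ ¬P) forces P = False.
Set N = True.
All clauses satisfied.

E=T, H=T, P=F, U=F, W=T, N=T, M=T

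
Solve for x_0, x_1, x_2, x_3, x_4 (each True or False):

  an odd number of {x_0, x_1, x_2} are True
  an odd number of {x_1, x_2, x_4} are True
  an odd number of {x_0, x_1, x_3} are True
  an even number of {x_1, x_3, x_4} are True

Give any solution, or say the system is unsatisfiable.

Adding constraints 1, 2, 3, 4 mod 2: every variable appears an even number of times on the left, so the left side is 0.
But the right sides sum to 1 (mod 2). 0 ≠ 1 — the system is inconsistent.

UNSATISFIABLE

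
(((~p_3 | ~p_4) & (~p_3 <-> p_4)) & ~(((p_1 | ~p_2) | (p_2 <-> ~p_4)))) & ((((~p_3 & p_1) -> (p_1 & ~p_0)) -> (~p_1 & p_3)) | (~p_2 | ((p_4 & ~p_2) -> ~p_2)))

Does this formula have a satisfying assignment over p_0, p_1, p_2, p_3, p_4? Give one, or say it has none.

p_0 = True; p_1 = False; p_2 = True; p_3 = False; p_4 = True

  ((~p_3 | ~p_4) & (~p_3 <-> p_4)) & ~(((p_1 | ~p_2) | (p_2 <-> ~p_4))) = True
    (~p_3 | ~p_4) & (~p_3 <-> p_4) = True
      ~p_3 | ~p_4 = True
        ~p_3 = True
        ~p_4 = False
      ~p_3 <-> p_4 = True
        ~p_3 = True
    ~(((p_1 | ~p_2) | (p_2 <-> ~p_4))) = True
      (p_1 | ~p_2) | (p_2 <-> ~p_4) = False
        p_1 | ~p_2 = False
          ~p_2 = False
        p_2 <-> ~p_4 = False
          ~p_4 = False
  (((~p_3 & p_1) -> (p_1 & ~p_0)) -> (~p_1 & p_3)) | (~p_2 | ((p_4 & ~p_2) -> ~p_2)) = True
    ((~p_3 & p_1) -> (p_1 & ~p_0)) -> (~p_1 & p_3) = False
      (~p_3 & p_1) -> (p_1 & ~p_0) = True
        ~p_3 & p_1 = False
          ~p_3 = True
        p_1 & ~p_0 = False
          ~p_0 = False
      ~p_1 & p_3 = False
        ~p_1 = True
    ~p_2 | ((p_4 & ~p_2) -> ~p_2) = True
      ~p_2 = False
      (p_4 & ~p_2) -> ~p_2 = True
        p_4 & ~p_2 = False
          ~p_2 = False
        ~p_2 = False
Both conjuncts True, so the formula holds.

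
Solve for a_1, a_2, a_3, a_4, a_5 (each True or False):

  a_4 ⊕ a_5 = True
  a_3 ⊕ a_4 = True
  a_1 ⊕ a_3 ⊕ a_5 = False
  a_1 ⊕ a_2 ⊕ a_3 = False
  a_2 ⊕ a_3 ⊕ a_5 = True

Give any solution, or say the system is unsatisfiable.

a_1 = False; a_2 = True; a_3 = True; a_4 = False; a_5 = True

a_4 ⊕ a_5 = F ⊕ T = True ✓
a_3 ⊕ a_4 = T ⊕ F = True ✓
a_1 ⊕ a_3 ⊕ a_5 = F ⊕ T ⊕ T = False ✓
a_1 ⊕ a_2 ⊕ a_3 = F ⊕ T ⊕ T = False ✓
a_2 ⊕ a_3 ⊕ a_5 = T ⊕ T ⊕ T = True ✓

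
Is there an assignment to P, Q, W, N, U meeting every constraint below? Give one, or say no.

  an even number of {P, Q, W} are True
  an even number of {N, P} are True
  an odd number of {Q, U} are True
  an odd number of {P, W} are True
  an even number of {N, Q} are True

P = True, Q = True, W = False, N = True, U = False

{P, Q, W}: 2 true → even ✓
{N, P}: 2 true → even ✓
{Q, U}: 1 true → odd ✓
{P, W}: 1 true → odd ✓
{N, Q}: 2 true → even ✓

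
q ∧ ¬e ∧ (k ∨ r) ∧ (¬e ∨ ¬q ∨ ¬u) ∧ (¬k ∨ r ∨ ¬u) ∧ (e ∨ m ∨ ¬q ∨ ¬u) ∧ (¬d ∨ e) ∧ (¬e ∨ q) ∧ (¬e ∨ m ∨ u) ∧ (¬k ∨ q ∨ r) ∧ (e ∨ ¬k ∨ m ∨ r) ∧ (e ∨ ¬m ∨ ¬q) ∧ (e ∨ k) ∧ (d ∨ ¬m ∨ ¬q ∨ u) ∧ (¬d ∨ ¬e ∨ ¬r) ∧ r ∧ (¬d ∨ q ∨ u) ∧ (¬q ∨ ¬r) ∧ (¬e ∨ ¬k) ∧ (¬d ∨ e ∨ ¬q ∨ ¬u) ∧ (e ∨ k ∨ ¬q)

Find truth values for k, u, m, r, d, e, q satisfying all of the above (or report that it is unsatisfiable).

Case r = True:
  (q) forces q = True.
  Clause (¬q ∨ ¬r) is falsified — contradiction.
Case r = False:
  Clause (r) is falsified — contradiction.
Both cases fail, so the formula is unsatisfiable.

The formula is unsatisfiable.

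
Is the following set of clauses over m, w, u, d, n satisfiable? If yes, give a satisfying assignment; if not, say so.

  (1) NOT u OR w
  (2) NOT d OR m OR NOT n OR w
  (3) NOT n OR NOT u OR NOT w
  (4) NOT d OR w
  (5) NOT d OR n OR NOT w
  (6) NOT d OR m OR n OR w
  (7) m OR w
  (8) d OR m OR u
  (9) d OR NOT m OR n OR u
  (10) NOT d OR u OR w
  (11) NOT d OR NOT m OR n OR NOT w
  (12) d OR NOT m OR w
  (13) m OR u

Set m = True.
Try w = False:
  (NOT u OR w) forces u = False.
  (NOT d OR w) forces d = False.
  clause (d OR NOT m OR w) is falsified — backtrack.
So w = True.
Set u = False.
Set d = False.
  then (d OR NOT m OR n OR u) forces n = True.
All clauses satisfied.

m: True; w: True; u: False; d: False; n: True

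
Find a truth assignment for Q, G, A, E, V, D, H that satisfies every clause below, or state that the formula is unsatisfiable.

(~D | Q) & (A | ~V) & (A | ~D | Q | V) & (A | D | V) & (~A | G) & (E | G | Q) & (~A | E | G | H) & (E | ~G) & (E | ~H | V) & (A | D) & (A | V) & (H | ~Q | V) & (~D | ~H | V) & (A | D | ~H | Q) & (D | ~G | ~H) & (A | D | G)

Set Q = True.
Try G = False:
  (~A | G) forces A = False.
  (A | ~V) forces V = False.
  clause (A | V) is falsified — backtrack.
So G = True.
  then (E | ~G) forces E = True.
Try A = False:
  (A | ~V) forces V = False.
  clause (A | V) is falsified — backtrack.
So A = True.
Set V = True.
Set D = True.
Set H = False.
All clauses satisfied.

Q = True; G = True; A = True; E = True; V = True; D = True; H = False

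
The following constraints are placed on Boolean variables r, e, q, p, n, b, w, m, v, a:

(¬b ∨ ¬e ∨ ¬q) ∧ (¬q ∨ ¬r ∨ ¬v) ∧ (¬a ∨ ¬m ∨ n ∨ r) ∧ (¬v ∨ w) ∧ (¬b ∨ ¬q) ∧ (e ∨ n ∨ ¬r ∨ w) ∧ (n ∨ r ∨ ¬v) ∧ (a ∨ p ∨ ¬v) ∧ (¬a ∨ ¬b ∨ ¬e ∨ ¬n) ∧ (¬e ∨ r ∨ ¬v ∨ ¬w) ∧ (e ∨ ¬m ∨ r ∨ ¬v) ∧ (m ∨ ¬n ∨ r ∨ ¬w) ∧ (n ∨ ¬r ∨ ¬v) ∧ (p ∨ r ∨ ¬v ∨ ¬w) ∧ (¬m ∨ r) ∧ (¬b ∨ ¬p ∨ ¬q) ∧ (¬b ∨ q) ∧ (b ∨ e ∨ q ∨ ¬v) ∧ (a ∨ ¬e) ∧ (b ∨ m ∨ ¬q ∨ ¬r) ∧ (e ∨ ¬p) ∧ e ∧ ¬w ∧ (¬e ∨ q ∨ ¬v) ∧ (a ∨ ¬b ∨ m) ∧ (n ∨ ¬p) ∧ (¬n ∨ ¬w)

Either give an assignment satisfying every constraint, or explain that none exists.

r = True, e = True, q = False, p = True, n = True, b = False, w = False, m = False, v = False, a = True

Unit clause (e) forces e = True.
Unit clause (¬w) forces w = False.
In (¬v ∨ w) only ¬v is left, so v = False.
In (a ∨ ¬e) only a is left, so a = True.
Set r = True.
Set q = False.
  then (¬b ∨ q) forces b = False.
Set p = True.
  then (n ∨ ¬p) forces n = True.
Set m = False.
All clauses satisfied.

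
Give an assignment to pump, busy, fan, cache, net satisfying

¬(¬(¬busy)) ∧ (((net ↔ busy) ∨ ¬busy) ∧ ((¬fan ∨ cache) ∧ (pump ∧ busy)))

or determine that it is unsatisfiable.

The formula is unsatisfiable.

Case busy = True: the conjunct ¬(¬(¬busy)) becomes ¬(¬False) = False.
Case busy = False: the conjunct busy is False.
Both cases fail — unsatisfiable.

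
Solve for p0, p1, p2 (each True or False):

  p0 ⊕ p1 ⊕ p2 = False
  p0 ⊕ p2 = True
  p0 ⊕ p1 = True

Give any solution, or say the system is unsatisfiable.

p0 = False; p1 = True; p2 = True

p0 ⊕ p1 ⊕ p2 = F ⊕ T ⊕ T = False ✓
p0 ⊕ p2 = F ⊕ T = True ✓
p0 ⊕ p1 = F ⊕ T = True ✓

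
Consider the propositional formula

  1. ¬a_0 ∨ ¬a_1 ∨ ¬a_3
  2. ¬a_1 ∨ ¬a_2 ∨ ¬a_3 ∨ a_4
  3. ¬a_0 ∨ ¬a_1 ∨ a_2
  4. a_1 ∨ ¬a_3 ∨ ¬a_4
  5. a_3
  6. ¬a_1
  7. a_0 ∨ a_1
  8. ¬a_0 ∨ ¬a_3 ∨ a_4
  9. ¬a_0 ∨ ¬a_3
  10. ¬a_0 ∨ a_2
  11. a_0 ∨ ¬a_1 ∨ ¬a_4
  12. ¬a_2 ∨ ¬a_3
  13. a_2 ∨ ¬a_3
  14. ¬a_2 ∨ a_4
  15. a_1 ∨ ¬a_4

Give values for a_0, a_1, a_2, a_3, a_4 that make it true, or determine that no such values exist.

The formula is unsatisfiable.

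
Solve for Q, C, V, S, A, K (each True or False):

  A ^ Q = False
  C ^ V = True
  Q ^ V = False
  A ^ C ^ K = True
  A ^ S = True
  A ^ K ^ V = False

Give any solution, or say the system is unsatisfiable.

Q = True; C = False; V = True; S = False; A = True; K = False

A ^ Q = T ^ T = False ✓
C ^ V = F ^ T = True ✓
Q ^ V = T ^ T = False ✓
A ^ C ^ K = T ^ F ^ F = True ✓
A ^ S = T ^ F = True ✓
A ^ K ^ V = T ^ F ^ T = False ✓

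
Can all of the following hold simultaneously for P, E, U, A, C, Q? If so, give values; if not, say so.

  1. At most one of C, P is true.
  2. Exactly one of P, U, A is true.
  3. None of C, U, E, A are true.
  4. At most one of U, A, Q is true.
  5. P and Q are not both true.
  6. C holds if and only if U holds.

P: True, E: False, U: False, A: False, C: False, Q: False

  (1) {C, P}: 1 true — at most one ✓
  (2) {P, U, A}: 1 true — exactly one ✓
  (3) {C, U, E, A}: 0 true — none ✓
  (4) {U, A, Q}: 0 true — at most one ✓
  (5) P=T, Q=F — not both ✓
  (6) C=F, U=F — same ✓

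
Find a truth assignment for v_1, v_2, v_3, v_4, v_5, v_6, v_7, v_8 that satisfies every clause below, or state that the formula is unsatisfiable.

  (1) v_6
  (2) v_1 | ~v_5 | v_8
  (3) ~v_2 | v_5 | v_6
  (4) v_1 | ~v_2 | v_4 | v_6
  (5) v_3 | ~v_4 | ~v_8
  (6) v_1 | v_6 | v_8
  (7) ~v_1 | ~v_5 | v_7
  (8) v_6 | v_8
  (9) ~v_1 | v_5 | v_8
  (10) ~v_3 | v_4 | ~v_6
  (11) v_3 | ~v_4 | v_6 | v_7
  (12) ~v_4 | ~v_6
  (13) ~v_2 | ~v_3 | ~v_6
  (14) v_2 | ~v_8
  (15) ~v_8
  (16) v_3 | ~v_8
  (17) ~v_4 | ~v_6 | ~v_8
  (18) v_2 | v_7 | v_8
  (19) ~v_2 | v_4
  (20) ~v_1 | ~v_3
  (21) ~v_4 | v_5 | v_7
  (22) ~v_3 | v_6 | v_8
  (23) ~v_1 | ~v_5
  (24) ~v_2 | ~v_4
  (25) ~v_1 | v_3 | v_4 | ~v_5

v_1: False, v_2: False, v_3: False, v_4: False, v_5: False, v_6: True, v_7: True, v_8: False

Unit clause (v_6) forces v_6 = True.
In (~v_4 | ~v_6) only ~v_4 is left, so v_4 = False.
Unit clause (~v_8) forces v_8 = False.
In (~v_2 | v_4) only ~v_2 is left, so v_2 = False.
In (~v_3 | v_4 | ~v_6) only ~v_3 is left, so v_3 = False.
In (v_2 | v_7 | v_8) only v_7 is left, so v_7 = True.
Try v_1 = True:
  (~v_1 | v_5 | v_8) forces v_5 = True.
  clause (~v_1 | ~v_5) is falsified — backtrack.
So v_1 = False.
  then (v_1 | ~v_5 | v_8) forces v_5 = False.
All clauses satisfied.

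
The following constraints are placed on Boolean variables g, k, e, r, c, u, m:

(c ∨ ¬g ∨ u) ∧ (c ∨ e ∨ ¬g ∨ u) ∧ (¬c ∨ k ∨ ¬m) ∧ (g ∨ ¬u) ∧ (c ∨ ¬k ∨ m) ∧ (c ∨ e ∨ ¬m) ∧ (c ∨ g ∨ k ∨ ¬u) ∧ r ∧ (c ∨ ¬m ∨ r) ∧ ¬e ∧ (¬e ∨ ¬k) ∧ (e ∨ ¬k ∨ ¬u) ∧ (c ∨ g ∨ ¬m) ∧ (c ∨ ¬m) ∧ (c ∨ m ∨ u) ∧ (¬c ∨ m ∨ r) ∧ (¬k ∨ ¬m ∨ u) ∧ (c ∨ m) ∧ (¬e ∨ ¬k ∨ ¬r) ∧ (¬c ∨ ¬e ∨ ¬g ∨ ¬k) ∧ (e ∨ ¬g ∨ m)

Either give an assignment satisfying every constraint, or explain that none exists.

g = False, k = False, e = False, r = True, c = True, u = False, m = False

Unit clause (r) forces r = True.
Unit clause (¬e) forces e = False.
Set g = False.
  then (g ∨ ¬u) forces u = False.
Set k = False.
Set c = True.
  then (¬c ∨ k ∨ ¬m) forces m = False.
All clauses satisfied.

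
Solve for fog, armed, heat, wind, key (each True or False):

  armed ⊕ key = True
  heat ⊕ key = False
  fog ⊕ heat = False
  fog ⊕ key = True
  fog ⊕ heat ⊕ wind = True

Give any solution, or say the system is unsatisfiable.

Unsatisfiable — no assignment works.

Adding constraints 2, 3, 4 mod 2: every variable appears an even number of times on the left, so the left side is 0.
But the right sides sum to 1 (mod 2). 0 ≠ 1 — the system is inconsistent.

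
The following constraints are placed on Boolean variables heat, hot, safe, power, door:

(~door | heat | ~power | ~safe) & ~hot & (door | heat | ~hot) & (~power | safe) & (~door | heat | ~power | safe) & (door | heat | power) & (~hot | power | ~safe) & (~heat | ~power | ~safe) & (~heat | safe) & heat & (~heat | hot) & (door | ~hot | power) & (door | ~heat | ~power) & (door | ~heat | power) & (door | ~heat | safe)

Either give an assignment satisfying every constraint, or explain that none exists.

Unsatisfiable

Case heat = True:
  (~hot) forces hot = False.
  Clause (~heat | hot) is falsified — contradiction.
Case heat = False:
  Clause (heat) is falsified — contradiction.
Both cases fail, so the formula is unsatisfiable.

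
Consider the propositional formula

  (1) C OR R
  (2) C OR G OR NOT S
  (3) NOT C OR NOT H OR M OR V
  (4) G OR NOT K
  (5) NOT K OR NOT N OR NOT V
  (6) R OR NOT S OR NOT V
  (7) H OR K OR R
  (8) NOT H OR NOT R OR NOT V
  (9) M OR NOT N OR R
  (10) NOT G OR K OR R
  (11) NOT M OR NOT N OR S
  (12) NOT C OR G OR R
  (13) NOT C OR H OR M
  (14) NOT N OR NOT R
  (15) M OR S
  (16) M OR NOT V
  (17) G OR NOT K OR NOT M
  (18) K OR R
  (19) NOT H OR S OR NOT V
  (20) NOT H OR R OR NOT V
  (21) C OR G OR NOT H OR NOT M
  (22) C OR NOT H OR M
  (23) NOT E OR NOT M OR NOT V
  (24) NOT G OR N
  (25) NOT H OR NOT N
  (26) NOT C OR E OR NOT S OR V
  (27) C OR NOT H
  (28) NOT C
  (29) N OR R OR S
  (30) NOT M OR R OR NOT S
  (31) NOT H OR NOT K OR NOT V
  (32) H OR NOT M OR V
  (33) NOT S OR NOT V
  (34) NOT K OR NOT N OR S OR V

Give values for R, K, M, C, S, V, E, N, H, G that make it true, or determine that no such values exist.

R=T; K=F; M=T; C=F; S=F; V=T; E=F; N=F; H=F; G=F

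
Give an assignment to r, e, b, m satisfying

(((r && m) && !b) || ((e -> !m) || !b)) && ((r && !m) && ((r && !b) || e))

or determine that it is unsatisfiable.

r = True, e = True, b = True, m = False

  ((r && m) && !b) || ((e -> !m) || !b) = True
    (r && m) && !b = False
      r && m = False
      !b = False
    (e -> !m) || !b = True
      e -> !m = True
        !m = True
      !b = False
  (r && !m) && ((r && !b) || e) = True
    r && !m = True
      !m = True
    (r && !b) || e = True
      r && !b = False
        !b = False
Both conjuncts True, so the formula holds.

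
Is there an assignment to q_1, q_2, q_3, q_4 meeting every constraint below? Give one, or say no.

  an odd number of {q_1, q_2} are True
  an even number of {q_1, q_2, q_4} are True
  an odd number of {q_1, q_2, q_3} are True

q_1 = False; q_2 = True; q_3 = False; q_4 = True

{q_1, q_2}: 1 true → odd ✓
{q_1, q_2, q_4}: 2 true → even ✓
{q_1, q_2, q_3}: 1 true → odd ✓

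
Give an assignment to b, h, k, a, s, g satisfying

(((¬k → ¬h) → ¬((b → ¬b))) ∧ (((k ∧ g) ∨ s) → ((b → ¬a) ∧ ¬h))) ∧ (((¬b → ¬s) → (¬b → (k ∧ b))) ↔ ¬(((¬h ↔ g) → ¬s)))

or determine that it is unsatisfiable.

b=F, h=T, k=F, a=T, s=F, g=F

  ((¬k → ¬h) → ¬((b → ¬b))) ∧ (((k ∧ g) ∨ s) → ((b → ¬a) ∧ ¬h)) = True
    (¬k → ¬h) → ¬((b → ¬b)) = True
      ¬k → ¬h = False
        ¬k = True
        ¬h = False
      ¬((b → ¬b)) = False
        b → ¬b = True
          ¬b = True
    ((k ∧ g) ∨ s) → ((b → ¬a) ∧ ¬h) = True
      (k ∧ g) ∨ s = False
        k ∧ g = False
      (b → ¬a) ∧ ¬h = False
        b → ¬a = True
          ¬a = False
        ¬h = False
  ((¬b → ¬s) → (¬b → (k ∧ b))) ↔ ¬(((¬h ↔ g) → ¬s)) = True
    (¬b → ¬s) → (¬b → (k ∧ b)) = False
      ¬b → ¬s = True
        ¬b = True
        ¬s = True
      ¬b → (k ∧ b) = False
        ¬b = True
        k ∧ b = False
    ¬(((¬h ↔ g) → ¬s)) = False
      (¬h ↔ g) → ¬s = True
        ¬h ↔ g = True
          ¬h = False
        ¬s = True
Both conjuncts True, so the formula holds.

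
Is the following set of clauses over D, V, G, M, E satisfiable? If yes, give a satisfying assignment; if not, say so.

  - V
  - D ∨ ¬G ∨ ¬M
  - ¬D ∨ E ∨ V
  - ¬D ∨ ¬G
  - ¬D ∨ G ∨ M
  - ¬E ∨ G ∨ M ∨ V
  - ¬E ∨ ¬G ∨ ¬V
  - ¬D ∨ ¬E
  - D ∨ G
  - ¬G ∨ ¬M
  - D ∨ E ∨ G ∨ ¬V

Unit clause (V) forces V = True.
Set D = True.
  then (¬D ∨ ¬G) forces G = False.
  then (¬D ∨ G ∨ M) forces M = True.
  then (¬D ∨ ¬E) forces E = False.
All clauses satisfied.

D = True; V = True; G = False; M = True; E = False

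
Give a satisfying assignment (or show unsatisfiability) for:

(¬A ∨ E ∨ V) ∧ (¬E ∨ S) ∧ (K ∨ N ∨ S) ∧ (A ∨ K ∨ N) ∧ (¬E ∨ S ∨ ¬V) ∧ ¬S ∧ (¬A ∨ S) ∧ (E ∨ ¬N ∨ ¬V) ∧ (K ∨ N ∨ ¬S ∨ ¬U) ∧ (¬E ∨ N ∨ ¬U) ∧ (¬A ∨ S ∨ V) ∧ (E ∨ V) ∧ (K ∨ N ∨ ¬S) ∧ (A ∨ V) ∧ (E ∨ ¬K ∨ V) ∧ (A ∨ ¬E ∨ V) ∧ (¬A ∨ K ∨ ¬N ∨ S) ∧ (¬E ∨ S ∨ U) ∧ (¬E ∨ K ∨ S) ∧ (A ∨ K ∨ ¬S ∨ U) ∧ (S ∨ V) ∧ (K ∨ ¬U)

U = True, E = False, V = True, K = True, A = False, S = False, N = False

Unit clause (¬S) forces S = False.
In (¬A ∨ S) only ¬A is left, so A = False.
In (A ∨ V) only V is left, so V = True.
In (¬E ∨ S) only ¬E is left, so E = False.
In (E ∨ ¬N ∨ ¬V) only ¬N is left, so N = False.
In (K ∨ N ∨ S) only K is left, so K = True.
Set U = True.
All clauses satisfied.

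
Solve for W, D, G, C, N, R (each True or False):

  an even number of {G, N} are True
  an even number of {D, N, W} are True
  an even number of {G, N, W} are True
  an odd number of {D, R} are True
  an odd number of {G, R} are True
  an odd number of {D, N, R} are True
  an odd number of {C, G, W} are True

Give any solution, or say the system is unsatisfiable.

W: False, D: False, G: False, C: True, N: False, R: True

{G, N}: 0 true → even ✓
{D, N, W}: 0 true → even ✓
{G, N, W}: 0 true → even ✓
{D, R}: 1 true → odd ✓
{G, R}: 1 true → odd ✓
{D, N, R}: 1 true → odd ✓
{C, G, W}: 1 true → odd ✓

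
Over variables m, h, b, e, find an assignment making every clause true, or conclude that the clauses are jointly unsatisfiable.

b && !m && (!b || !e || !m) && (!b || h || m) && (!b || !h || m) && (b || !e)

Unsatisfiable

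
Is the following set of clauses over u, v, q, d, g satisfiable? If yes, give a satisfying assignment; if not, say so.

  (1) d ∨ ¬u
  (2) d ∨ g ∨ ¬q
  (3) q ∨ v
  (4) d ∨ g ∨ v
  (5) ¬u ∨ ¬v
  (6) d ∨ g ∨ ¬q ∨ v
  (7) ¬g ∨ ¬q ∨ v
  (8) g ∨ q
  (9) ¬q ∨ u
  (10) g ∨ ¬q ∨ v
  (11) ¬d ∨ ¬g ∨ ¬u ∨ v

Try u = True:
  (d ∨ ¬u) forces d = True.
  (¬u ∨ ¬v) forces v = False.
  (q ∨ v) forces q = True.
  (¬g ∨ ¬q ∨ v) forces g = False.
  clause (g ∨ ¬q ∨ v) is falsified — backtrack.
So u = False.
  then (¬q ∨ u) forces q = False.
  then (q ∨ v) forces v = True.
  then (g ∨ q) forces g = True.
Set d = True.
All clauses satisfied.

u=F, v=T, q=F, d=T, g=T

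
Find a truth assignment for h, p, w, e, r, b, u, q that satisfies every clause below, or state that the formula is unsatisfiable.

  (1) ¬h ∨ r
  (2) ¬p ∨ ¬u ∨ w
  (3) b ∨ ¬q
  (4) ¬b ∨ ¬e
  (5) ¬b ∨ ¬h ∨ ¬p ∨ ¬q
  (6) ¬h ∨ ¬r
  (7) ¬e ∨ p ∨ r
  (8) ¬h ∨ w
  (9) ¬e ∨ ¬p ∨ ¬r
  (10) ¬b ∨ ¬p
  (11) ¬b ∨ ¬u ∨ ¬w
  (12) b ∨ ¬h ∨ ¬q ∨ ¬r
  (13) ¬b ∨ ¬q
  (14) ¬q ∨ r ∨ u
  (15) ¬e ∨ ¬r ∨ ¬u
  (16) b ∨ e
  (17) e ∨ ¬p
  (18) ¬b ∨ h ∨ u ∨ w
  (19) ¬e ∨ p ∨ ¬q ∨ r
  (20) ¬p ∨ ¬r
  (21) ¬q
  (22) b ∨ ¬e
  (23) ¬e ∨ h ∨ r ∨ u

h: False, p: False, w: True, e: False, r: True, b: True, u: False, q: False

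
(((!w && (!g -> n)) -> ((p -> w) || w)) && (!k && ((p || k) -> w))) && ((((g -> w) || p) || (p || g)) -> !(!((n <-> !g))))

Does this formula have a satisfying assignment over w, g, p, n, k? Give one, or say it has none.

w = True, g = False, p = False, n = True, k = False

  ((!w && (!g -> n)) -> ((p -> w) || w)) && (!k && ((p || k) -> w)) = True
    (!w && (!g -> n)) -> ((p -> w) || w) = True
      !w && (!g -> n) = False
        !w = False
        !g -> n = True
          !g = True
      (p -> w) || w = True
        p -> w = True
    !k && ((p || k) -> w) = True
      !k = True
      (p || k) -> w = True
        p || k = False
  (((g -> w) || p) || (p || g)) -> !(!((n <-> !g))) = True
    ((g -> w) || p) || (p || g) = True
      (g -> w) || p = True
        g -> w = True
      p || g = False
    !(!((n <-> !g))) = True
      !((n <-> !g)) = False
        n <-> !g = True
          !g = True
Both conjuncts True, so the formula holds.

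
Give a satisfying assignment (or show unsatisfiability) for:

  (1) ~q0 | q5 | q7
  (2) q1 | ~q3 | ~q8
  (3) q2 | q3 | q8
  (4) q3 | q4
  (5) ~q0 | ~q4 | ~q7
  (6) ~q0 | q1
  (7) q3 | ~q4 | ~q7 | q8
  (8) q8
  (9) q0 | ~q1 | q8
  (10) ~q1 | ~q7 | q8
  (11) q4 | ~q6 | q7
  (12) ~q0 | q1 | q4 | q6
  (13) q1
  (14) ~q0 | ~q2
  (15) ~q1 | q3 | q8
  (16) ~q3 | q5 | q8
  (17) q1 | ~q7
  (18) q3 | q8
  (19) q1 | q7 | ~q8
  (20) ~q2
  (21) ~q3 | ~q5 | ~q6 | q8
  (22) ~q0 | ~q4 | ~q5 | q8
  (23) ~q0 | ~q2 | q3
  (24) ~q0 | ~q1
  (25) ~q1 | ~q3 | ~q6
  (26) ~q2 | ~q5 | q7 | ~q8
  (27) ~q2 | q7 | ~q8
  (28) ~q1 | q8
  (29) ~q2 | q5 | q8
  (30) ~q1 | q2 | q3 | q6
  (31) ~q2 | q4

q0 = False, q1 = True, q2 = False, q3 = False, q4 = True, q5 = True, q6 = True, q7 = False, q8 = True

Unit clause (q8) forces q8 = True.
Unit clause (q1) forces q1 = True.
Unit clause (~q2) forces q2 = False.
In (~q0 | ~q1) only ~q0 is left, so q0 = False.
Set q3 = False.
  then (q3 | q4) forces q4 = True.
  then (~q1 | q2 | q3 | q6) forces q6 = True.
Set q5 = True.
Set q7 = False.
All clauses satisfied.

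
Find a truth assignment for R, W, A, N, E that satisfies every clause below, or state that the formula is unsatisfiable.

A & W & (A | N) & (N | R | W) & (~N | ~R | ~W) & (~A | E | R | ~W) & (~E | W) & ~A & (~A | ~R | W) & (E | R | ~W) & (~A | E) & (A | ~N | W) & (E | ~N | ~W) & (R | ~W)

Unsatisfiable — no assignment works.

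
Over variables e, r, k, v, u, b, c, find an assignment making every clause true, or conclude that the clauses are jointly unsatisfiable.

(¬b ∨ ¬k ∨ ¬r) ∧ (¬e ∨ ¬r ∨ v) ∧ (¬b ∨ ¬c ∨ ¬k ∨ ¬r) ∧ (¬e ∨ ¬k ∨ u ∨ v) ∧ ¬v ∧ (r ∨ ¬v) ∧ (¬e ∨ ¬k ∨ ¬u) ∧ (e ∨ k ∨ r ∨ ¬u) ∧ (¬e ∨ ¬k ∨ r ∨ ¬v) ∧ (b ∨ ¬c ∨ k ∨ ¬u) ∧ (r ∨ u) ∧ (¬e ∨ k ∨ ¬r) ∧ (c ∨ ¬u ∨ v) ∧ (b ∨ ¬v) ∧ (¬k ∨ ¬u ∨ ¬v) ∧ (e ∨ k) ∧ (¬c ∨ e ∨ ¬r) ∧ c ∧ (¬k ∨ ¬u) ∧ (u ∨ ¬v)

Unit clause (¬v) forces v = False.
Unit clause (c) forces c = True.
Set e = True.
  then (¬e ∨ ¬r ∨ v) forces r = False.
  then (r ∨ u) forces u = True.
  then (¬k ∨ ¬u) forces k = False.
  then (b ∨ ¬c ∨ k ∨ ¬u) forces b = True.
All clauses satisfied.

e = True, r = False, k = False, v = False, u = True, b = True, c = True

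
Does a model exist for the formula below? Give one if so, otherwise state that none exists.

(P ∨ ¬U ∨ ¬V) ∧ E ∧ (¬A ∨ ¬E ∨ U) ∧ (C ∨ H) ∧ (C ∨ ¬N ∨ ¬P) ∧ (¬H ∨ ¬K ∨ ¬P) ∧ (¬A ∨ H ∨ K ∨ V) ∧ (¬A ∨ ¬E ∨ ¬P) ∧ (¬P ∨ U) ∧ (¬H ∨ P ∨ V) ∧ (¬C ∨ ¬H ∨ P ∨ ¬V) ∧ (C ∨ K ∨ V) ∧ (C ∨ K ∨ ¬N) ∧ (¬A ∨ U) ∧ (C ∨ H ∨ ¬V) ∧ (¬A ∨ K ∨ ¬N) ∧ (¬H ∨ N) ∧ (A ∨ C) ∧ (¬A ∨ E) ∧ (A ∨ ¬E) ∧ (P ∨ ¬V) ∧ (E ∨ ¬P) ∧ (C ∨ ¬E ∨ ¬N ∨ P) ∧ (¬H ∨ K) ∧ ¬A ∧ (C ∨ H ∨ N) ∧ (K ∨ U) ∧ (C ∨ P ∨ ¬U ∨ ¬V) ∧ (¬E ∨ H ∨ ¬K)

Unsatisfiable — no assignment works.

Case E = True:
  (A ∨ ¬E) forces A = True.
  Clause (¬A) is falsified — contradiction.
Case E = False:
  Clause (E) is falsified — contradiction.
Both cases fail, so the formula is unsatisfiable.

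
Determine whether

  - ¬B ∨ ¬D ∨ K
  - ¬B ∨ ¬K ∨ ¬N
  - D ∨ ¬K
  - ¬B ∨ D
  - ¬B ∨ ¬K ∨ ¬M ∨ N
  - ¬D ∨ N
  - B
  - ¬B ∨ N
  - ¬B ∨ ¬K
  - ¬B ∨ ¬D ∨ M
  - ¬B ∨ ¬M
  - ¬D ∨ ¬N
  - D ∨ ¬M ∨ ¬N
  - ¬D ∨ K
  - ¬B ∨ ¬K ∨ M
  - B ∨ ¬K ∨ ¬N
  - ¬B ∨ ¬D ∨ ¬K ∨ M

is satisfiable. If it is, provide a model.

The formula is unsatisfiable.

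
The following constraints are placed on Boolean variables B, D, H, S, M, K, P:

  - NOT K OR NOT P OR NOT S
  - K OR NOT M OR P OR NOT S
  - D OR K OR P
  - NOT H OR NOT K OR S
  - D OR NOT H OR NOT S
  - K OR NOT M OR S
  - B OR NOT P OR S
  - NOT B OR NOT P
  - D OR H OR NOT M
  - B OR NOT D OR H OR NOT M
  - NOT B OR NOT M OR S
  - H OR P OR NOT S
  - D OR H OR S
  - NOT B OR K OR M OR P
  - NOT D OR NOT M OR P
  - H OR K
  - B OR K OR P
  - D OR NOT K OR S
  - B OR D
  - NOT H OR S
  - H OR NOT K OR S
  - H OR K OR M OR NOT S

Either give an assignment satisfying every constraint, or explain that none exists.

B = False; D = True; H = True; S = True; M = False; K = False; P = True

Set B = False.
  then (B OR D) forces D = True.
Set H = True.
  then (NOT H OR S) forces S = True.
Set M = False.
Set K = False.
  then (B OR K OR P) forces P = True.
All clauses satisfied.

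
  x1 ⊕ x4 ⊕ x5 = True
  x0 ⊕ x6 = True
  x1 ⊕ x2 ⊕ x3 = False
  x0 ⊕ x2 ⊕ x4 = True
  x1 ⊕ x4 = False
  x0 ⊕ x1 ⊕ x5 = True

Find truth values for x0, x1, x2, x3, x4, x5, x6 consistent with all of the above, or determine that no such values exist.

x0 = False; x1 = False; x2 = True; x3 = True; x4 = False; x5 = True; x6 = True

x1 ⊕ x4 ⊕ x5 = F ⊕ F ⊕ T = True ✓
x0 ⊕ x6 = F ⊕ T = True ✓
x1 ⊕ x2 ⊕ x3 = F ⊕ T ⊕ T = False ✓
x0 ⊕ x2 ⊕ x4 = F ⊕ T ⊕ F = True ✓
x1 ⊕ x4 = F ⊕ F = False ✓
x0 ⊕ x1 ⊕ x5 = F ⊕ F ⊕ T = True ✓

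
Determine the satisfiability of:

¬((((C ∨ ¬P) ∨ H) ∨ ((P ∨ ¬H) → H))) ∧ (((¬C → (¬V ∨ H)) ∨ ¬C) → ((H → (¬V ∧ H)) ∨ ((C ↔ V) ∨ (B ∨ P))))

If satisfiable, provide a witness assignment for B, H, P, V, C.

B = True, H = False, P = True, V = False, C = False

  ¬((((C ∨ ¬P) ∨ H) ∨ ((P ∨ ¬H) → H))) = True
    ((C ∨ ¬P) ∨ H) ∨ ((P ∨ ¬H) → H) = False
      (C ∨ ¬P) ∨ H = False
        C ∨ ¬P = False
          ¬P = False
      (P ∨ ¬H) → H = False
        P ∨ ¬H = True
          ¬H = True
  ((¬C → (¬V ∨ H)) ∨ ¬C) → ((H → (¬V ∧ H)) ∨ ((C ↔ V) ∨ (B ∨ P))) = True
    (¬C → (¬V ∨ H)) ∨ ¬C = True
      ¬C → (¬V ∨ H) = True
        ¬C = True
        ¬V ∨ H = True
          ¬V = True
      ¬C = True
    (H → (¬V ∧ H)) ∨ ((C ↔ V) ∨ (B ∨ P)) = True
      H → (¬V ∧ H) = True
        ¬V ∧ H = False
          ¬V = True
      (C ↔ V) ∨ (B ∨ P) = True
        C ↔ V = True
        B ∨ P = True
Both conjuncts True, so the formula holds.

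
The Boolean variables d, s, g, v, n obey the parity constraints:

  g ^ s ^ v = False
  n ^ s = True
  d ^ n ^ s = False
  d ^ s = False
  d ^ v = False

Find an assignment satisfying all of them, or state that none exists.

d=T; s=T; g=F; v=T; n=F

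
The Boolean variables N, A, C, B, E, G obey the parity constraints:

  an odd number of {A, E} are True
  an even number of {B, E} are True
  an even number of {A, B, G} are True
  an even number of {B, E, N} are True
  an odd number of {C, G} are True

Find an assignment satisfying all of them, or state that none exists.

N: False, A: True, C: False, B: False, E: False, G: True

{A, E}: 1 true → odd ✓
{B, E}: 0 true → even ✓
{A, B, G}: 2 true → even ✓
{B, E, N}: 0 true → even ✓
{C, G}: 1 true → odd ✓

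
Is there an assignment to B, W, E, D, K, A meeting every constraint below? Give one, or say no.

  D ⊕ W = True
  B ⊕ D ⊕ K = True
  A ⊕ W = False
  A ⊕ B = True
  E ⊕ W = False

B = True; W = False; E = False; D = True; K = True; A = False

D ⊕ W = T ⊕ F = True ✓
B ⊕ D ⊕ K = T ⊕ T ⊕ T = True ✓
A ⊕ W = F ⊕ F = False ✓
A ⊕ B = F ⊕ T = True ✓
E ⊕ W = F ⊕ F = False ✓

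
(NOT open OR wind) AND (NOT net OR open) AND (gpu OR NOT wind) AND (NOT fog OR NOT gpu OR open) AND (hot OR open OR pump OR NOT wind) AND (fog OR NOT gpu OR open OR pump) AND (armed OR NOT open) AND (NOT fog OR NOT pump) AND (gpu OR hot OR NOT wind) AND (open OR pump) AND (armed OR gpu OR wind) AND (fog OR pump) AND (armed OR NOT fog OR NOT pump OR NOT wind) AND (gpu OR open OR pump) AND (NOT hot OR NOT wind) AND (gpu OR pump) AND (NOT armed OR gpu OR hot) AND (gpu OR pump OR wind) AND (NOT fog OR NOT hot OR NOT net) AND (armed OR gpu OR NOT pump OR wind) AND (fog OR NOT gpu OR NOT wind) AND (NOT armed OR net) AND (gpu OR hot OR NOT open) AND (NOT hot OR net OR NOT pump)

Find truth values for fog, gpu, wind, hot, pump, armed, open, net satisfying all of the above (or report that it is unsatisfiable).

fog = True, gpu = True, wind = True, hot = False, pump = False, armed = True, open = True, net = True

Set fog = True.
  then (NOT fog OR NOT pump) forces pump = False.
  then (open OR pump) forces open = True.
  then (gpu OR pump) forces gpu = True.
  then (NOT open OR wind) forces wind = True.
  then (armed OR NOT open) forces armed = True.
  then (NOT hot OR NOT wind) forces hot = False.
  then (NOT armed OR net) forces net = True.
All clauses satisfied.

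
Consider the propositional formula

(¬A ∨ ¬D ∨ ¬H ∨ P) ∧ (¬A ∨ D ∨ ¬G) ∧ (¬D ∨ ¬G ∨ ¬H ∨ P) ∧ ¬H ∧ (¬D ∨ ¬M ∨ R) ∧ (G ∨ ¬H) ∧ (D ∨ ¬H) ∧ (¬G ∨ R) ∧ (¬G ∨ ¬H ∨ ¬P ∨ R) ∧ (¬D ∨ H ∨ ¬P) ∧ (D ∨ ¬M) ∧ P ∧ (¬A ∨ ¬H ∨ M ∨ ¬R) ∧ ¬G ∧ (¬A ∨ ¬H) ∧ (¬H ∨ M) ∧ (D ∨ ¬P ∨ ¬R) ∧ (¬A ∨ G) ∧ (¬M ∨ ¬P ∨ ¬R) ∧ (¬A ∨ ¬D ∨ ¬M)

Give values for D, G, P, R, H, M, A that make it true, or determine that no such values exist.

D: False; G: False; P: True; R: False; H: False; M: False; A: False

Unit clause (¬H) forces H = False.
Unit clause (P) forces P = True.
Unit clause (¬G) forces G = False.
In (¬A ∨ G) only ¬A is left, so A = False.
In (¬D ∨ H ∨ ¬P) only ¬D is left, so D = False.
In (D ∨ ¬M) only ¬M is left, so M = False.
In (D ∨ ¬P ∨ ¬R) only ¬R is left, so R = False.
All clauses satisfied.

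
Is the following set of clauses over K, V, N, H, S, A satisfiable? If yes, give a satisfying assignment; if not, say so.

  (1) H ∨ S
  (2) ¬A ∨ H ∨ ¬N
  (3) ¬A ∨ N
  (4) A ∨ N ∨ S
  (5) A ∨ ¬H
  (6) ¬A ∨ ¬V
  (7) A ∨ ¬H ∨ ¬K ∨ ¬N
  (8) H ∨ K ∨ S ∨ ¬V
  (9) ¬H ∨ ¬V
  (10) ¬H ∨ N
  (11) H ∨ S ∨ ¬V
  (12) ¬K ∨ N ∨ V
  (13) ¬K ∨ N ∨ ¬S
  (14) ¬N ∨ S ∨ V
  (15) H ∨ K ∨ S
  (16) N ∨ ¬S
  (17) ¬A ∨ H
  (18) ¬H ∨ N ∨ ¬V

K = True, V = False, N = True, H = True, S = True, A = True

Set K = True.
Set V = False.
  then (¬K ∨ N ∨ V) forces N = True.
  then (¬N ∨ S ∨ V) forces S = True.
Set H = True.
  then (A ∨ ¬H) forces A = True.
All clauses satisfied.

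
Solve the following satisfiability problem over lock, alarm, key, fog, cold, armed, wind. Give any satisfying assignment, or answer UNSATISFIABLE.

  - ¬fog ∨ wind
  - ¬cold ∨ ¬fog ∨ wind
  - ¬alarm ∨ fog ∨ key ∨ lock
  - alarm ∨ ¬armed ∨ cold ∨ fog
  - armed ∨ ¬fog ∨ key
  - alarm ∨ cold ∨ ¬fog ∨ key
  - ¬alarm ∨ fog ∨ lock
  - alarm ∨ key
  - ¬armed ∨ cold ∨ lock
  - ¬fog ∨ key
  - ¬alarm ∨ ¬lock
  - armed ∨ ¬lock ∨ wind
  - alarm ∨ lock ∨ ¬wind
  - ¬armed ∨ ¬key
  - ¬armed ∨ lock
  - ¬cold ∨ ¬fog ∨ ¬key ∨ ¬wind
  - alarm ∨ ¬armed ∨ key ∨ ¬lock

Set lock = True.
  then (¬alarm ∨ ¬lock) forces alarm = False.
  then (alarm ∨ key) forces key = True.
  then (¬armed ∨ ¬key) forces armed = False.
  then (armed ∨ ¬lock ∨ wind) forces wind = True.
Set fog = True.
  then (¬cold ∨ ¬fog ∨ ¬key ∨ ¬wind) forces cold = False.
All clauses satisfied.

lock: True; alarm: False; key: True; fog: True; cold: False; armed: False; wind: True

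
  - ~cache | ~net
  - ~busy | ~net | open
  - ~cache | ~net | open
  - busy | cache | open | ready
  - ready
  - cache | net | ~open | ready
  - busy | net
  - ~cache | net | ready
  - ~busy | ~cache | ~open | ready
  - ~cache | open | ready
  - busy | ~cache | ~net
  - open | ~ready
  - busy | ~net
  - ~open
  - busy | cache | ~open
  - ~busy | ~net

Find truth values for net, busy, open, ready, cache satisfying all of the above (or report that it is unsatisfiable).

Unsatisfiable

Case open = True:
  Clause (~open) is falsified — contradiction.
Case open = False:
  (ready) forces ready = True.
  Clause (open | ~ready) is falsified — contradiction.
Both cases fail, so the formula is unsatisfiable.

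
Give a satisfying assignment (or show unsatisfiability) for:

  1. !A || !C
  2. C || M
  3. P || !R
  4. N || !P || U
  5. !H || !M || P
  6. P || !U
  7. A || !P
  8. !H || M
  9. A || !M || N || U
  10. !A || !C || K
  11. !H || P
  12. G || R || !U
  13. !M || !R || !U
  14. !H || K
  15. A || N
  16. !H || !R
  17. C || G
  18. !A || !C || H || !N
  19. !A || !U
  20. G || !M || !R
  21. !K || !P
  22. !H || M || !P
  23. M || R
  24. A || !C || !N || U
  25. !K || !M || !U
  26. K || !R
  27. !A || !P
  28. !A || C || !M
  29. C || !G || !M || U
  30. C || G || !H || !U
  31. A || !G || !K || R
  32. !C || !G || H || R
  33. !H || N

Case A = True:
  (!A || !C) forces C = False.
  (C || M) forces M = True.
  Clause (!A || C || !M) is falsified — contradiction.
Case A = False:
  (A || !P) forces P = False.
  (P || !R) forces R = False.
  (P || !U) forces U = False.
  (!H || P) forces H = False.
  (A || N) forces N = True.
  (M || R) forces M = True.
  (A || !C || !N || U) forces C = False.
  (C || G) forces G = True.
  Clause (C || !G || !M || U) is falsified — contradiction.
Both cases fail, so the formula is unsatisfiable.

No satisfying assignment exists.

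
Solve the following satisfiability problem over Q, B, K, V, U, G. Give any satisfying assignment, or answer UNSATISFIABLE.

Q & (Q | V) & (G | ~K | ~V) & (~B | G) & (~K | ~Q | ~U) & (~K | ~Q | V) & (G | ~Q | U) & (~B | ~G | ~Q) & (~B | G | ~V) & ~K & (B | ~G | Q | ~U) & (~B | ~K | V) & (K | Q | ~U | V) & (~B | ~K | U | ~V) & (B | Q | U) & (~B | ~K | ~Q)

Unit clause (Q) forces Q = True.
Unit clause (~K) forces K = False.
Try B = True:
  (~B | G) forces G = True.
  clause (~B | ~G | ~Q) is falsified — backtrack.
So B = False.
Set V = False.
Set U = False.
  then (G | ~Q | U) forces G = True.
All clauses satisfied.

Q = True; B = False; K = False; V = False; U = False; G = True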